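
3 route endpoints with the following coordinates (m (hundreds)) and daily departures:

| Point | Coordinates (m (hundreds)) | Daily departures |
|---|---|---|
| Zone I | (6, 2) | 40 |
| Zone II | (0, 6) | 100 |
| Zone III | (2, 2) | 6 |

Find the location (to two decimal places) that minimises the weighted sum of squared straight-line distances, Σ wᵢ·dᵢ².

(1.73, 4.74)

The minimiser of Σwᵢ‖p−pᵢ‖² is the weighted centroid p* = (Σwᵢpᵢ)/(Σwᵢ).
Σwᵢ = 146.
Σwᵢxᵢ = 40·6 + 100·0 + 6·2 = 252.
Σwᵢyᵢ = 40·2 + 100·6 + 6·2 = 692.
x* = 252/146 = 1.73, y* = 692/146 = 4.74.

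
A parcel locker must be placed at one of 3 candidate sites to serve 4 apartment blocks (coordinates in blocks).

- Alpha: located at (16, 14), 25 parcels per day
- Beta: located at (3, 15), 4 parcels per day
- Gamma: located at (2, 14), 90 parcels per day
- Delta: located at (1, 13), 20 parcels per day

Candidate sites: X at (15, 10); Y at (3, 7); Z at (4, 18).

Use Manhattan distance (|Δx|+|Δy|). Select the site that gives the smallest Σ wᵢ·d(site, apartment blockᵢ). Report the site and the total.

Z, total 1116 blocks

Total weighted distance at each candidate:
  X (15, 10): total = 2063
  Y (3, 7): total = 1412
  Z (4, 18): total = 1116
Minimum is at Z with total 1116 blocks.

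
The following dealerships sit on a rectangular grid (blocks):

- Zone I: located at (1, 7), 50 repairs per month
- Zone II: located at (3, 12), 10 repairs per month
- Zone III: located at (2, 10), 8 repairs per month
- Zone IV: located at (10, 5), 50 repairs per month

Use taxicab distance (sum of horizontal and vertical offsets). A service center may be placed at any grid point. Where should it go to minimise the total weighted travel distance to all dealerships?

Manhattan distance separates: Σwᵢ(|x−xᵢ|+|y−yᵢ|) = Σwᵢ|x−xᵢ| + Σwᵢ|y−yᵢ|, so x and y are optimised independently as 1-D weighted medians.
Total weight W = 118; half = 59.
x-coordinate, sorted with cumulative weight:
  x=1 (Zone I, w=50) cum 50
  x=2 (Zone III, w=8) cum 58
  x=3 (Zone II, w=10) cum 68  ← median
  x=10 (Zone IV, w=50) cum 118
⇒ x* = 3
y-coordinate, sorted with cumulative weight:
  y=5 (Zone IV, w=50) cum 50
  y=7 (Zone I, w=50) cum 100  ← median
  y=10 (Zone III, w=8) cum 108
  y=12 (Zone II, w=10) cum 118
⇒ y* = 7

(3, 7)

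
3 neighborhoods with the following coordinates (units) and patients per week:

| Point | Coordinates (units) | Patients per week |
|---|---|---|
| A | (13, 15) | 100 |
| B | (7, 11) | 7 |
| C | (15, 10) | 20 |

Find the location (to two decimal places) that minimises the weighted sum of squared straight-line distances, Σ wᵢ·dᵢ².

(12.98, 13.99)

The minimiser of Σwᵢ‖p−pᵢ‖² is the weighted centroid p* = (Σwᵢpᵢ)/(Σwᵢ).
Σwᵢ = 127.
Σwᵢxᵢ = 100·13 + 7·7 + 20·15 = 1649.
Σwᵢyᵢ = 100·15 + 7·11 + 20·10 = 1777.
x* = 1649/127 = 12.98, y* = 1777/127 = 13.99.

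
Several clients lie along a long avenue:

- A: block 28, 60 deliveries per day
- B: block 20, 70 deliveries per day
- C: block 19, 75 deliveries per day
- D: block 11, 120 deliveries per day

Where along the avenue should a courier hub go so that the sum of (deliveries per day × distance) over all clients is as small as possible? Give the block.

x = 19

For a sum of weighted absolute distances on a line, the optimum is the weighted median (not the mean). Total weight W = 325; half-weight = 162.5.
Sort by position and accumulate weight:
  block 11 (D, w=120) → cum 120
  block 19 (C, w=75) → cum 195  ≥ 162.5 → median here
  block 20 (B, w=70) → cum 265
  block 28 (A, w=60) → cum 325
Optimal location: block 19.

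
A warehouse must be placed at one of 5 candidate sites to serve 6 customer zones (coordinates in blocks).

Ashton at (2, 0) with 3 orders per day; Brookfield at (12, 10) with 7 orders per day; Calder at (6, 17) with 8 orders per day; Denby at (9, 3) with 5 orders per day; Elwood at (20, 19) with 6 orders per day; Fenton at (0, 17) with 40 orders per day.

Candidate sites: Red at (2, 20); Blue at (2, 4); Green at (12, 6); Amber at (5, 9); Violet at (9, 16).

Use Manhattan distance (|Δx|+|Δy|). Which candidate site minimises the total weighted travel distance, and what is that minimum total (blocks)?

Total weighted distance at each candidate:
  Red (2, 20): total = 690
  Blue (2, 4): total = 1098
  Green (12, 6): total = 1288
  Amber (5, 9): total = 884
  Violet (9, 16): total = 713
Minimum is at Red with total 690 blocks.

Red, total 690 blocks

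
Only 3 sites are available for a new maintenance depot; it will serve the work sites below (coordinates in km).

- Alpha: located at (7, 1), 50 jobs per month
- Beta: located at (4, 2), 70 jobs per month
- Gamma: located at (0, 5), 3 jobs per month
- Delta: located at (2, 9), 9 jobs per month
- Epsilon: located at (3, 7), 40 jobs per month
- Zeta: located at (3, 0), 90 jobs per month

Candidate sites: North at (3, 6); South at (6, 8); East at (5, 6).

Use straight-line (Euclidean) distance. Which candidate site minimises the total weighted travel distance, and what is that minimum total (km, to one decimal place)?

Total weighted distance at each candidate:
  North (3, 6): total = 1226.7
  South (6, 8): total = 1749.0
  East (5, 6): total = 1270.0
Minimum is at North with total 1226.7 km.

North, total 1226.7 km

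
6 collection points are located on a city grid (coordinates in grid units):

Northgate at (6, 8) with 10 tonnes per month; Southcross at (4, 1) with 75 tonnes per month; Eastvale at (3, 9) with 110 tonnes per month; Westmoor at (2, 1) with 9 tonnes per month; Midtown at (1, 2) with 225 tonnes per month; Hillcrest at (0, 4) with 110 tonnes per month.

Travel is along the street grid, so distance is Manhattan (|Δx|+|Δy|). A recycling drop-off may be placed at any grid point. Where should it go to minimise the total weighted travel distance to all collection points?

(1, 2)

Manhattan distance separates: Σwᵢ(|x−xᵢ|+|y−yᵢ|) = Σwᵢ|x−xᵢ| + Σwᵢ|y−yᵢ|, so x and y are optimised independently as 1-D weighted medians.
Total weight W = 539; half = 269.5.
x-coordinate, sorted with cumulative weight:
  x=0 (Hillcrest, w=110) cum 110
  x=1 (Midtown, w=225) cum 335  ← median
  x=2 (Westmoor, w=9) cum 344
  x=3 (Eastvale, w=110) cum 454
  x=4 (Southcross, w=75) cum 529
  x=6 (Northgate, w=10) cum 539
⇒ x* = 1
y-coordinate, sorted with cumulative weight:
  y=1 (Southcross, w=75) cum 75
  y=1 (Westmoor, w=9) cum 84
  y=2 (Midtown, w=225) cum 309  ← median
  y=4 (Hillcrest, w=110) cum 419
  y=8 (Northgate, w=10) cum 429
  y=9 (Eastvale, w=110) cum 539
⇒ y* = 2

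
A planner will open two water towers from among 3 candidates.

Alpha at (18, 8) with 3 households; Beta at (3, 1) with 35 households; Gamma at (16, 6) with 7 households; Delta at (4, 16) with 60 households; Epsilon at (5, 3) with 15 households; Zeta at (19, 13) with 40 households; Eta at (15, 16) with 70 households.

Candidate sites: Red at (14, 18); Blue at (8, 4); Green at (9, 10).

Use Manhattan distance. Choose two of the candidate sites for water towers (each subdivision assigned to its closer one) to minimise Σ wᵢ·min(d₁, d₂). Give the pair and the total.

Evaluate every pair (each demand assigned to the nearer of the two):
  {Red, Blue}: total = 1782
  {Red, Green}: total = 2070
  {Blue, Green}: total = 2463
Best pair: {Red, Blue} with total 1782.

{Red, Blue}, total 1782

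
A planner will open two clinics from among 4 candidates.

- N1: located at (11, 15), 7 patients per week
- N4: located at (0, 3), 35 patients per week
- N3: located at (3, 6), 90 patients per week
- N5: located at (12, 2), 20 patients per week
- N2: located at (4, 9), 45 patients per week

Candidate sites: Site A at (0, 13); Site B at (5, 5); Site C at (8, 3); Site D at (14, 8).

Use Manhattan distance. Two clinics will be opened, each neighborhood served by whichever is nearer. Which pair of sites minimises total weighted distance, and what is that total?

{Site B, Site C}, total 945

Evaluate every pair (each demand assigned to the nearer of the two):
  {Site B, Site C}: total = 945
  {Site B, Site D}: total = 970
  {Site A, Site B}: total = 1031
  {Site A, Site C}: total = 1551
  {Site C, Site D}: total = 1620
  {Site A, Site D}: total = 1840
Best pair: {Site B, Site C} with total 945.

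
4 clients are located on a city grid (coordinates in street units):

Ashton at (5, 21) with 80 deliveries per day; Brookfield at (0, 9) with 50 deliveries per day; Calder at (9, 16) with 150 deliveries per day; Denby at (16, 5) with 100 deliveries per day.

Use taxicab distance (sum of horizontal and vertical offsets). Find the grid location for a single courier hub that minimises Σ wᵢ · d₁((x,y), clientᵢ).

(9, 16)

Manhattan distance separates: Σwᵢ(|x−xᵢ|+|y−yᵢ|) = Σwᵢ|x−xᵢ| + Σwᵢ|y−yᵢ|, so x and y are optimised independently as 1-D weighted medians.
Total weight W = 380; half = 190.
x-coordinate, sorted with cumulative weight:
  x=0 (Brookfield, w=50) cum 50
  x=5 (Ashton, w=80) cum 130
  x=9 (Calder, w=150) cum 280  ← median
  x=16 (Denby, w=100) cum 380
⇒ x* = 9
y-coordinate, sorted with cumulative weight:
  y=5 (Denby, w=100) cum 100
  y=9 (Brookfield, w=50) cum 150
  y=16 (Calder, w=150) cum 300  ← median
  y=21 (Ashton, w=80) cum 380
⇒ y* = 16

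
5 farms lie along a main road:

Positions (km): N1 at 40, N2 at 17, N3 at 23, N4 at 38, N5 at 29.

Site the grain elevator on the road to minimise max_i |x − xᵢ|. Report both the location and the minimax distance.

location 28.5, max distance 11.5

The 1-center on a line is the midpoint of the two extreme points: leftmost at 17, rightmost at 40.
Optimal location = (17 + 40)/2 = 28.5; maximum distance = (40 − 17)/2 = 11.5.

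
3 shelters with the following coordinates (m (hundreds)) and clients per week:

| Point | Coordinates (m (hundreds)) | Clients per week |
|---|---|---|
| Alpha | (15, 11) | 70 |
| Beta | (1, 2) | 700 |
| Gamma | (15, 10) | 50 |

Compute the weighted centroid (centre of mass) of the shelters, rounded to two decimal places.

The minimiser of Σwᵢ‖p−pᵢ‖² is the weighted centroid p* = (Σwᵢpᵢ)/(Σwᵢ).
Σwᵢ = 820.
Σwᵢxᵢ = 70·15 + 700·1 + 50·15 = 2500.
Σwᵢyᵢ = 70·11 + 700·2 + 50·10 = 2670.
x* = 2500/820 = 3.05, y* = 2670/820 = 3.26.

(3.05, 3.26)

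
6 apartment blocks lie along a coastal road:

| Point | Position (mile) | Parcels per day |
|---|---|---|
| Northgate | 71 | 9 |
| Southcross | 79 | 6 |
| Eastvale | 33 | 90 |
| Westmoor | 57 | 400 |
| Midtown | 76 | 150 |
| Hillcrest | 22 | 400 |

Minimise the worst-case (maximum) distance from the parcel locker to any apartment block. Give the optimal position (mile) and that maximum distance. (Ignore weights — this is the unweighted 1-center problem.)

The 1-center on a line is the midpoint of the two extreme points: leftmost at 22, rightmost at 79.
Optimal location = (22 + 79)/2 = 50.5; maximum distance = (79 − 22)/2 = 28.5.

location 50.5, max distance 28.5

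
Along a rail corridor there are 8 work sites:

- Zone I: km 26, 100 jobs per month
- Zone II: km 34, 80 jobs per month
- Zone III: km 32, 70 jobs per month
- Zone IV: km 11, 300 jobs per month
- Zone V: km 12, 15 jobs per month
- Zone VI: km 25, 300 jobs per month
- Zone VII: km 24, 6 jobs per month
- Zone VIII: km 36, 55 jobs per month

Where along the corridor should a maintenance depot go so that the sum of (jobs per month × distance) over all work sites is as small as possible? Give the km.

x = 25

For a sum of weighted absolute distances on a line, the optimum is the weighted median (not the mean). Total weight W = 926; half-weight = 463.
Sort by position and accumulate weight:
  km 11 (Zone IV, w=300) → cum 300
  km 12 (Zone V, w=15) → cum 315
  km 24 (Zone VII, w=6) → cum 321
  km 25 (Zone VI, w=300) → cum 621  ≥ 463 → median here
  km 26 (Zone I, w=100) → cum 721
  km 32 (Zone III, w=70) → cum 791
  km 34 (Zone II, w=80) → cum 871
  km 36 (Zone VIII, w=55) → cum 926
Optimal location: km 25.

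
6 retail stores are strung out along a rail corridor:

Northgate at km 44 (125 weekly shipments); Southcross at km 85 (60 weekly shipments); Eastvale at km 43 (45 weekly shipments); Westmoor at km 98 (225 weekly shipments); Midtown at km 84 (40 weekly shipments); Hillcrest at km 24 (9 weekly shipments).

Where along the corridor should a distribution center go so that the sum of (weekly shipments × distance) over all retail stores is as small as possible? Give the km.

For a sum of weighted absolute distances on a line, the optimum is the weighted median (not the mean). Total weight W = 504; half-weight = 252.
Sort by position and accumulate weight:
  km 24 (Hillcrest, w=9) → cum 9
  km 43 (Eastvale, w=45) → cum 54
  km 44 (Northgate, w=125) → cum 179
  km 84 (Midtown, w=40) → cum 219
  km 85 (Southcross, w=60) → cum 279  ≥ 252 → median here
  km 98 (Westmoor, w=225) → cum 504
Optimal location: km 85.

x = 85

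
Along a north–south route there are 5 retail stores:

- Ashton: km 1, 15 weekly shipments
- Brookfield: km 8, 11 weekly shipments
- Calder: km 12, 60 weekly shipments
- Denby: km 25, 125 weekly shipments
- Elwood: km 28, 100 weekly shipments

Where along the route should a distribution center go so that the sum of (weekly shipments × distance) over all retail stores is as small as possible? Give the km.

x = 25

For a sum of weighted absolute distances on a line, the optimum is the weighted median (not the mean). Total weight W = 311; half-weight = 155.5.
Sort by position and accumulate weight:
  km 1 (Ashton, w=15) → cum 15
  km 8 (Brookfield, w=11) → cum 26
  km 12 (Calder, w=60) → cum 86
  km 25 (Denby, w=125) → cum 211  ≥ 155.5 → median here
  km 28 (Elwood, w=100) → cum 311
Optimal location: km 25.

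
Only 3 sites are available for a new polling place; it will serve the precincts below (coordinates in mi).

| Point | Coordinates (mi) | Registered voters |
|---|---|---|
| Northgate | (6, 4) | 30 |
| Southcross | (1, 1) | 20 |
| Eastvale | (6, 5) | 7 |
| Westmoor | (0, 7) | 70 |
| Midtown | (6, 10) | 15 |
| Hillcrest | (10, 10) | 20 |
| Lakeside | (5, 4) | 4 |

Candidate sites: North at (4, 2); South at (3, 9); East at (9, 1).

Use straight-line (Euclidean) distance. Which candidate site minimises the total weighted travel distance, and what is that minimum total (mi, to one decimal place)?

Total weighted distance at each candidate:
  North (4, 2): total = 954.2
  South (3, 9): total = 837.6
  East (9, 1): total = 1422.9
Minimum is at South with total 837.6 mi.

South, total 837.6 mi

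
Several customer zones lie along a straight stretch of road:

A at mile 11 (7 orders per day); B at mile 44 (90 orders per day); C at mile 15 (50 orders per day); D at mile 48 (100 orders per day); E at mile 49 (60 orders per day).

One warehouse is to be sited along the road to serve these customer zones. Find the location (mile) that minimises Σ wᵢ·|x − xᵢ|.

x = 48

For a sum of weighted absolute distances on a line, the optimum is the weighted median (not the mean). Total weight W = 307; half-weight = 153.5.
Sort by position and accumulate weight:
  mile 11 (A, w=7) → cum 7
  mile 15 (C, w=50) → cum 57
  mile 44 (B, w=90) → cum 147
  mile 48 (D, w=100) → cum 247  ≥ 153.5 → median here
  mile 49 (E, w=60) → cum 307
Optimal location: mile 48.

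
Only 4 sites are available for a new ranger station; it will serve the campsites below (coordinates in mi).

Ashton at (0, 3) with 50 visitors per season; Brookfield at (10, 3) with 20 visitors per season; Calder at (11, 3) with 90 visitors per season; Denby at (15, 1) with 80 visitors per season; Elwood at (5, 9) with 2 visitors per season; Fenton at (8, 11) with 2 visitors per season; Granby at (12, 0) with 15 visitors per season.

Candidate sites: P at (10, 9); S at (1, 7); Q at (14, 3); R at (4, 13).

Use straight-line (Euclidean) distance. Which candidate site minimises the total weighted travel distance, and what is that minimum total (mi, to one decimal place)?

Total weighted distance at each candidate:
  P (10, 9): total = 2159.2
  S (1, 7): total = 2811.6
  Q (14, 3): total = 1324.6
  R (4, 13): total = 3418.8
Minimum is at Q with total 1324.6 mi.

Q, total 1324.6 mi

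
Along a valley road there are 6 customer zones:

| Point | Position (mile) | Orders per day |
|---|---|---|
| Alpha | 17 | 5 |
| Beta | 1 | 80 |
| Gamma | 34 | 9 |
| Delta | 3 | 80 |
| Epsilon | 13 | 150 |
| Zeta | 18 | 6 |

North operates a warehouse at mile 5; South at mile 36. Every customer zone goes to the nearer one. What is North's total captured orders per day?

321

The indifferent point is the midpoint (5+36)/2 = 20.5; customer zones left of it (closer to North at 5) go to North, those right go to South.
  Beta at 1 (w=80) → North
  Delta at 3 (w=80) → North
  Epsilon at 13 (w=150) → North
  Alpha at 17 (w=5) → North
  Zeta at 18 (w=6) → North
  Gamma at 34 (w=9) → South
North captures 321; South captures 9.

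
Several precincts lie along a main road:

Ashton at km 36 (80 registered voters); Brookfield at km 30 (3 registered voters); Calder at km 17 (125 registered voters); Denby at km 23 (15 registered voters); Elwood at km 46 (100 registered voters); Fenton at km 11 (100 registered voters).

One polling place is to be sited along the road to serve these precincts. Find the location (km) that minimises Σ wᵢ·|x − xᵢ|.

x = 17

For a sum of weighted absolute distances on a line, the optimum is the weighted median (not the mean). Total weight W = 423; half-weight = 211.5.
Sort by position and accumulate weight:
  km 11 (Fenton, w=100) → cum 100
  km 17 (Calder, w=125) → cum 225  ≥ 211.5 → median here
  km 23 (Denby, w=15) → cum 240
  km 30 (Brookfield, w=3) → cum 243
  km 36 (Ashton, w=80) → cum 323
  km 46 (Elwood, w=100) → cum 423
Optimal location: km 17.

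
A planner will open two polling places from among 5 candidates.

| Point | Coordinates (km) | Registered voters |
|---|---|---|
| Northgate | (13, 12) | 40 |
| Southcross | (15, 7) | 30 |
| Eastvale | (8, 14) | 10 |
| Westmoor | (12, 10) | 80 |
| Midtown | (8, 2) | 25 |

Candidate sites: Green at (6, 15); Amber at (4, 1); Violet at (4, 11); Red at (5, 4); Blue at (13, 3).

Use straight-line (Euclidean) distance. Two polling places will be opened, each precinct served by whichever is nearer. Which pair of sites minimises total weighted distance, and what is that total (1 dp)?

Evaluate every pair (each demand assigned to the nearer of the two):
  {Green, Blue}: total = 1154.3
  {Violet, Blue}: total = 1237.3
  {Red, Blue}: total = 1254.4
  {Amber, Blue}: total = 1283.8
  {Green, Red}: total = 1355.2
  {Green, Amber}: total = 1416.1
  {Violet, Red}: total = 1460.5
  {Amber, Violet}: total = 1511.4
  {Green, Violet}: total = 1549.2
  {Amber, Red}: total = 1697.9
Best pair: {Green, Blue} with total 1154.3.

{Green, Blue}, total 1154.3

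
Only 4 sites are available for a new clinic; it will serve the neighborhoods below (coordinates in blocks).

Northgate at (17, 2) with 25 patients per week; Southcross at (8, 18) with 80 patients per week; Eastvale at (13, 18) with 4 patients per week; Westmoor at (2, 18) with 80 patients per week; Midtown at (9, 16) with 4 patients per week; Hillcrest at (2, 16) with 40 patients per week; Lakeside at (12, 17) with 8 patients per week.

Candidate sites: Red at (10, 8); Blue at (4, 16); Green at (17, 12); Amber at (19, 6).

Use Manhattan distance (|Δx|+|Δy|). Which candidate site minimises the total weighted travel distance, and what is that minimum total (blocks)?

Total weighted distance at each candidate:
  Red (10, 8): total = 3541
  Blue (4, 16): total = 1691
  Green (17, 12): total = 4058
  Amber (19, 6): total = 5686
Minimum is at Blue with total 1691 blocks.

Blue, total 1691 blocks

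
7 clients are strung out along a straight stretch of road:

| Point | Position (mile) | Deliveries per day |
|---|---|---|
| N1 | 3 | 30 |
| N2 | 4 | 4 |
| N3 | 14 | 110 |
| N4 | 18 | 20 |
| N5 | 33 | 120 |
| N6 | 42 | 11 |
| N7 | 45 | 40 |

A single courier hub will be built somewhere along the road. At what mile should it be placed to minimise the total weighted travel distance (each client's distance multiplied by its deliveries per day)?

x = 33

For a sum of weighted absolute distances on a line, the optimum is the weighted median (not the mean). Total weight W = 335; half-weight = 167.5.
Sort by position and accumulate weight:
  mile 3 (N1, w=30) → cum 30
  mile 4 (N2, w=4) → cum 34
  mile 14 (N3, w=110) → cum 144
  mile 18 (N4, w=20) → cum 164
  mile 33 (N5, w=120) → cum 284  ≥ 167.5 → median here
  mile 42 (N6, w=11) → cum 295
  mile 45 (N7, w=40) → cum 335
Optimal location: mile 33.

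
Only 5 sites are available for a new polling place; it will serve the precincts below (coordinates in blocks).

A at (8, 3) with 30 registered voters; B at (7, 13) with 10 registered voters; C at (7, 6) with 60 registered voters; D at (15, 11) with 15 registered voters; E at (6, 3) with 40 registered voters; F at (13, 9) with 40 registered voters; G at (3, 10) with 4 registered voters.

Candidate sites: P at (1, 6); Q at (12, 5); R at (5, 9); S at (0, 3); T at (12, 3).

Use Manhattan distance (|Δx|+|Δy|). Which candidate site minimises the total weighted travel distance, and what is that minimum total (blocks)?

Q, total 1381 blocks

Total weighted distance at each candidate:
  P (1, 6): total = 2019
  Q (12, 5): total = 1381
  R (5, 9): total = 1422
  S (0, 3): total = 2395
  T (12, 3): total = 1499
Minimum is at Q with total 1381 blocks.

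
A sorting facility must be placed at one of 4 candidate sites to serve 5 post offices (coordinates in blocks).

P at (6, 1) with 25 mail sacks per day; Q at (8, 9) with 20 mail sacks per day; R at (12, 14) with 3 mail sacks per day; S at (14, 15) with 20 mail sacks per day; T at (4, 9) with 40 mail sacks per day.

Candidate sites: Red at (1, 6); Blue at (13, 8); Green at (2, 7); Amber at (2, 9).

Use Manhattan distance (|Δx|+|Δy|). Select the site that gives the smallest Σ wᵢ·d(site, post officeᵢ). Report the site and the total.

Total weighted distance at each candidate:
  Red (1, 6): total = 1187
  Blue (13, 8): total = 1051
  Green (2, 7): total = 1021
  Amber (2, 9): total = 905
Minimum is at Amber with total 905 blocks.

Amber, total 905 blocks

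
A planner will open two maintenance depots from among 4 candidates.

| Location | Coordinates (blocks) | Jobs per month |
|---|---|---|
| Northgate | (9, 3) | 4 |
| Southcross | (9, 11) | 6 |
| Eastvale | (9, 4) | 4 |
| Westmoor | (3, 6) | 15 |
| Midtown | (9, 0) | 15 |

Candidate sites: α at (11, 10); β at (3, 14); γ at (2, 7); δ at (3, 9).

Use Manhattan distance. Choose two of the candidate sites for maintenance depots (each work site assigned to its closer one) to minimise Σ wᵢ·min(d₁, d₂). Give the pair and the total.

{α, γ}, total 296

Evaluate every pair (each demand assigned to the nearer of the two):
  {α, γ}: total = 296
  {α, δ}: total = 311
  {γ, δ}: total = 372
  {β, γ}: total = 378
  {α, β}: total = 386
  {β, δ}: total = 410
Best pair: {α, γ} with total 296.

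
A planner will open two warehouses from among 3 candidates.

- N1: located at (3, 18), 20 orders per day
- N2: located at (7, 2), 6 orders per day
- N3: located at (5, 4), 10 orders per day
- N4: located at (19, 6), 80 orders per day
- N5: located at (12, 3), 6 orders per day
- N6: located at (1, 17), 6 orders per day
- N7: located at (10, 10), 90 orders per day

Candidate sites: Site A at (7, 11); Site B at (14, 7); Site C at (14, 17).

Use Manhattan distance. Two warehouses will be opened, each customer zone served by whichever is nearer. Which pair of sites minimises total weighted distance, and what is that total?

{Site A, Site B}, total 1312

Evaluate every pair (each demand assigned to the nearer of the two):
  {Site A, Site B}: total = 1312
  {Site B, Site C}: total = 1656
  {Site A, Site C}: total = 2154
Best pair: {Site A, Site B} with total 1312.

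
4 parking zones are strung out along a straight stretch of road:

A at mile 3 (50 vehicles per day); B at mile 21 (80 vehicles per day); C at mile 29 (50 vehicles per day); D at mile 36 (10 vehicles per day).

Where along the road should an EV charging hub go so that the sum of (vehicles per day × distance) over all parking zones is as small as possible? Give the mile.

x = 21

For a sum of weighted absolute distances on a line, the optimum is the weighted median (not the mean). Total weight W = 190; half-weight = 95.
Sort by position and accumulate weight:
  mile 3 (A, w=50) → cum 50
  mile 21 (B, w=80) → cum 130  ≥ 95 → median here
  mile 29 (C, w=50) → cum 180
  mile 36 (D, w=10) → cum 190
Optimal location: mile 21.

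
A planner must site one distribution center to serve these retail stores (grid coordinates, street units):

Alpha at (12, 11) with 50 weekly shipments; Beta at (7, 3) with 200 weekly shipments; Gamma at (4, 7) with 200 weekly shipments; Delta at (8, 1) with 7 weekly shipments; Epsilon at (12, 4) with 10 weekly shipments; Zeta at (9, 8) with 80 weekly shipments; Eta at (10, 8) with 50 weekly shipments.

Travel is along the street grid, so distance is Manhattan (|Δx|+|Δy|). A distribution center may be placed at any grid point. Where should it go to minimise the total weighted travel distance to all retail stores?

(7, 7)

Manhattan distance separates: Σwᵢ(|x−xᵢ|+|y−yᵢ|) = Σwᵢ|x−xᵢ| + Σwᵢ|y−yᵢ|, so x and y are optimised independently as 1-D weighted medians.
Total weight W = 597; half = 298.5.
x-coordinate, sorted with cumulative weight:
  x=4 (Gamma, w=200) cum 200
  x=7 (Beta, w=200) cum 400  ← median
  x=8 (Delta, w=7) cum 407
  x=9 (Zeta, w=80) cum 487
  x=10 (Eta, w=50) cum 537
  x=12 (Alpha, w=50) cum 587
  x=12 (Epsilon, w=10) cum 597
⇒ x* = 7
y-coordinate, sorted with cumulative weight:
  y=1 (Delta, w=7) cum 7
  y=3 (Beta, w=200) cum 207
  y=4 (Epsilon, w=10) cum 217
  y=7 (Gamma, w=200) cum 417  ← median
  y=8 (Zeta, w=80) cum 497
  y=8 (Eta, w=50) cum 547
  y=11 (Alpha, w=50) cum 597
⇒ y* = 7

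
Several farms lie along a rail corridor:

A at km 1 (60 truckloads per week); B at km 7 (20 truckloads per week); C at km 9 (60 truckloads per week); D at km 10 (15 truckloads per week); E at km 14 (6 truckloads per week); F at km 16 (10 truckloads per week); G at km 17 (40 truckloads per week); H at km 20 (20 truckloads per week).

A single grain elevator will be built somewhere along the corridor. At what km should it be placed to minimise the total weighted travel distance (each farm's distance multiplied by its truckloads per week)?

For a sum of weighted absolute distances on a line, the optimum is the weighted median (not the mean). Total weight W = 231; half-weight = 115.5.
Sort by position and accumulate weight:
  km 1 (A, w=60) → cum 60
  km 7 (B, w=20) → cum 80
  km 9 (C, w=60) → cum 140  ≥ 115.5 → median here
  km 10 (D, w=15) → cum 155
  km 14 (E, w=6) → cum 161
  km 16 (F, w=10) → cum 171
  km 17 (G, w=40) → cum 211
  km 20 (H, w=20) → cum 231
Optimal location: km 9.

x = 9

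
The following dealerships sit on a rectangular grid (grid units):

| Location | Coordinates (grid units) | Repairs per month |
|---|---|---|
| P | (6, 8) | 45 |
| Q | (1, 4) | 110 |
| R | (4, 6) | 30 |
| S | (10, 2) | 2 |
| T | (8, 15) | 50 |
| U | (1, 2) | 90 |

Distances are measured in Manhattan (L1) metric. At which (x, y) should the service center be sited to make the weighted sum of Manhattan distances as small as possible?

(1, 4)

Manhattan distance separates: Σwᵢ(|x−xᵢ|+|y−yᵢ|) = Σwᵢ|x−xᵢ| + Σwᵢ|y−yᵢ|, so x and y are optimised independently as 1-D weighted medians.
Total weight W = 327; half = 163.5.
x-coordinate, sorted with cumulative weight:
  x=1 (Q, w=110) cum 110
  x=1 (U, w=90) cum 200  ← median
  x=4 (R, w=30) cum 230
  x=6 (P, w=45) cum 275
  x=8 (T, w=50) cum 325
  x=10 (S, w=2) cum 327
⇒ x* = 1
y-coordinate, sorted with cumulative weight:
  y=2 (S, w=2) cum 2
  y=2 (U, w=90) cum 92
  y=4 (Q, w=110) cum 202  ← median
  y=6 (R, w=30) cum 232
  y=8 (P, w=45) cum 277
  y=15 (T, w=50) cum 327
⇒ y* = 4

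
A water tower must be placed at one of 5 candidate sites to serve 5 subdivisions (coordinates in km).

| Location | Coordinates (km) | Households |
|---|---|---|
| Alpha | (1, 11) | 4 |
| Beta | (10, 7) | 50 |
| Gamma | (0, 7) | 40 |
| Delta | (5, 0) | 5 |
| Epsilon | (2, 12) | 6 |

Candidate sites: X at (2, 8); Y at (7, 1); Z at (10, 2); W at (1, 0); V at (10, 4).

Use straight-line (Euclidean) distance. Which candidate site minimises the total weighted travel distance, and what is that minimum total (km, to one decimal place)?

X, total 571.9 km

Total weighted distance at each candidate:
  X (2, 8): total = 571.9
  Y (7, 1): total = 834.5
  Z (10, 2): total = 851.9
  W (1, 0): total = 989.2
  V (10, 4): total = 713.1
Minimum is at X with total 571.9 km.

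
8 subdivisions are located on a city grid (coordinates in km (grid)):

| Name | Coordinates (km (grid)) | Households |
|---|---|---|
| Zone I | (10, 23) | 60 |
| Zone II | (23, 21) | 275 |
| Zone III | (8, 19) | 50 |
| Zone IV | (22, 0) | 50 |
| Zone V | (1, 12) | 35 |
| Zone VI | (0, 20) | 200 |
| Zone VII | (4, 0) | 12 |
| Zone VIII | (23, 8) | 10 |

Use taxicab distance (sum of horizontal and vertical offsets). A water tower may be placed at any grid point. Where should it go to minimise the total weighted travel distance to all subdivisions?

Manhattan distance separates: Σwᵢ(|x−xᵢ|+|y−yᵢ|) = Σwᵢ|x−xᵢ| + Σwᵢ|y−yᵢ|, so x and y are optimised independently as 1-D weighted medians.
Total weight W = 692; half = 346.
x-coordinate, sorted with cumulative weight:
  x=0 (Zone VI, w=200) cum 200
  x=1 (Zone V, w=35) cum 235
  x=4 (Zone VII, w=12) cum 247
  x=8 (Zone III, w=50) cum 297
  x=10 (Zone I, w=60) cum 357  ← median
  x=22 (Zone IV, w=50) cum 407
  x=23 (Zone II, w=275) cum 682
  x=23 (Zone VIII, w=10) cum 692
⇒ x* = 10
y-coordinate, sorted with cumulative weight:
  y=0 (Zone IV, w=50) cum 50
  y=0 (Zone VII, w=12) cum 62
  y=8 (Zone VIII, w=10) cum 72
  y=12 (Zone V, w=35) cum 107
  y=19 (Zone III, w=50) cum 157
  y=20 (Zone VI, w=200) cum 357  ← median
  y=21 (Zone II, w=275) cum 632
  y=23 (Zone I, w=60) cum 692
⇒ y* = 20

(10, 20)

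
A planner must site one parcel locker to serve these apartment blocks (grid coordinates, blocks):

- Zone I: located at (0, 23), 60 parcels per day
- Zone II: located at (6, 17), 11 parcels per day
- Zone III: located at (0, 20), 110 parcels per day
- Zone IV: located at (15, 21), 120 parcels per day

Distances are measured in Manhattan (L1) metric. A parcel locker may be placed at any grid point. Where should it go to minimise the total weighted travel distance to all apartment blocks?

(0, 21)

Manhattan distance separates: Σwᵢ(|x−xᵢ|+|y−yᵢ|) = Σwᵢ|x−xᵢ| + Σwᵢ|y−yᵢ|, so x and y are optimised independently as 1-D weighted medians.
Total weight W = 301; half = 150.5.
x-coordinate, sorted with cumulative weight:
  x=0 (Zone I, w=60) cum 60
  x=0 (Zone III, w=110) cum 170  ← median
  x=6 (Zone II, w=11) cum 181
  x=15 (Zone IV, w=120) cum 301
⇒ x* = 0
y-coordinate, sorted with cumulative weight:
  y=17 (Zone II, w=11) cum 11
  y=20 (Zone III, w=110) cum 121
  y=21 (Zone IV, w=120) cum 241  ← median
  y=23 (Zone I, w=60) cum 301
⇒ y* = 21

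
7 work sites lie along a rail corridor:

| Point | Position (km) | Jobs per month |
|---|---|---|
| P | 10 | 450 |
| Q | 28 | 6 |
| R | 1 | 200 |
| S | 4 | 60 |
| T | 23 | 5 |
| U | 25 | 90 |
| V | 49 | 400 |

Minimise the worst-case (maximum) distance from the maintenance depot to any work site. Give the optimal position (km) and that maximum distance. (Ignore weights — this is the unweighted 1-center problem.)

location 25, max distance 24

The 1-center on a line is the midpoint of the two extreme points: leftmost at 1, rightmost at 49.
Optimal location = (1 + 49)/2 = 25; maximum distance = (49 − 1)/2 = 24.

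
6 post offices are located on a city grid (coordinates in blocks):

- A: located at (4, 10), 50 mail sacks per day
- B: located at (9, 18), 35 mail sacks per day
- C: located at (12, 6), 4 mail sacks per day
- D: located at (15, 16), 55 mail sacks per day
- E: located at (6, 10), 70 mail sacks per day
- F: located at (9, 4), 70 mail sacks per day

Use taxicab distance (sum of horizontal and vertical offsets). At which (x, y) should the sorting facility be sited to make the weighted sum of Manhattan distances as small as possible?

(9, 10)

Manhattan distance separates: Σwᵢ(|x−xᵢ|+|y−yᵢ|) = Σwᵢ|x−xᵢ| + Σwᵢ|y−yᵢ|, so x and y are optimised independently as 1-D weighted medians.
Total weight W = 284; half = 142.
x-coordinate, sorted with cumulative weight:
  x=4 (A, w=50) cum 50
  x=6 (E, w=70) cum 120
  x=9 (B, w=35) cum 155  ← median
  x=9 (F, w=70) cum 225
  x=12 (C, w=4) cum 229
  x=15 (D, w=55) cum 284
⇒ x* = 9
y-coordinate, sorted with cumulative weight:
  y=4 (F, w=70) cum 70
  y=6 (C, w=4) cum 74
  y=10 (A, w=50) cum 124
  y=10 (E, w=70) cum 194  ← median
  y=16 (D, w=55) cum 249
  y=18 (B, w=35) cum 284
⇒ y* = 10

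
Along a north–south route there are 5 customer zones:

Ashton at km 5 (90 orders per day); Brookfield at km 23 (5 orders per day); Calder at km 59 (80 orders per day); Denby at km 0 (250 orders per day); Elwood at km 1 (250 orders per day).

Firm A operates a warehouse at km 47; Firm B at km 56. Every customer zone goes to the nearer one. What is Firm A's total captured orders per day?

The indifferent point is the midpoint (47+56)/2 = 51.5; customer zones left of it (closer to Firm A at 47) go to Firm A, those right go to Firm B.
  Denby at 0 (w=250) → Firm A
  Elwood at 1 (w=250) → Firm A
  Ashton at 5 (w=90) → Firm A
  Brookfield at 23 (w=5) → Firm A
  Calder at 59 (w=80) → Firm B
Firm A captures 595; Firm B captures 80.

595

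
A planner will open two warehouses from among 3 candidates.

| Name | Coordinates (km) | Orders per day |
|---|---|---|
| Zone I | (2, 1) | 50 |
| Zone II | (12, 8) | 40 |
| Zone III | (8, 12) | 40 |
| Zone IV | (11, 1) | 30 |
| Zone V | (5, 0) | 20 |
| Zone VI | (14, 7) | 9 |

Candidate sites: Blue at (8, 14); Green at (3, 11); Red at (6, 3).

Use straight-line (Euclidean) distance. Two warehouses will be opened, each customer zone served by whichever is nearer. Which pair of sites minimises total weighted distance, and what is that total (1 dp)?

{Blue, Red}, total 897.3

Evaluate every pair (each demand assigned to the nearer of the two):
  {Blue, Red}: total = 897.3
  {Green, Red}: total = 1045.3
  {Blue, Green}: total = 1561.7
Best pair: {Blue, Red} with total 897.3.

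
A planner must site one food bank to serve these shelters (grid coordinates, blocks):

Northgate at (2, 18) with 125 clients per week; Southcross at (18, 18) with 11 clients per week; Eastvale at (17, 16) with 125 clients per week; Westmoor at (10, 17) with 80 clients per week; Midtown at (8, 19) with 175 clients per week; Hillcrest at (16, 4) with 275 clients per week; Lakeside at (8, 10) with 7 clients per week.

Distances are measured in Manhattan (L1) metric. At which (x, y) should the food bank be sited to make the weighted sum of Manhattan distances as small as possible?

Manhattan distance separates: Σwᵢ(|x−xᵢ|+|y−yᵢ|) = Σwᵢ|x−xᵢ| + Σwᵢ|y−yᵢ|, so x and y are optimised independently as 1-D weighted medians.
Total weight W = 798; half = 399.
x-coordinate, sorted with cumulative weight:
  x=2 (Northgate, w=125) cum 125
  x=8 (Midtown, w=175) cum 300
  x=8 (Lakeside, w=7) cum 307
  x=10 (Westmoor, w=80) cum 387
  x=16 (Hillcrest, w=275) cum 662  ← median
  x=17 (Eastvale, w=125) cum 787
  x=18 (Southcross, w=11) cum 798
⇒ x* = 16
y-coordinate, sorted with cumulative weight:
  y=4 (Hillcrest, w=275) cum 275
  y=10 (Lakeside, w=7) cum 282
  y=16 (Eastvale, w=125) cum 407  ← median
  y=17 (Westmoor, w=80) cum 487
  y=18 (Northgate, w=125) cum 612
  y=18 (Southcross, w=11) cum 623
  y=19 (Midtown, w=175) cum 798
⇒ y* = 16

(16, 16)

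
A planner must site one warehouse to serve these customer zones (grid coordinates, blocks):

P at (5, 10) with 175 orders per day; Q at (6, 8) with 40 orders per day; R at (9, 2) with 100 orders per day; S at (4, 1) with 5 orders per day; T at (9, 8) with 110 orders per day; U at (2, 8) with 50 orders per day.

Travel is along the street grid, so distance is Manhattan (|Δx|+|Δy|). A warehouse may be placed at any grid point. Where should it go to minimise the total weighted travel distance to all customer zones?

(6, 8)

Manhattan distance separates: Σwᵢ(|x−xᵢ|+|y−yᵢ|) = Σwᵢ|x−xᵢ| + Σwᵢ|y−yᵢ|, so x and y are optimised independently as 1-D weighted medians.
Total weight W = 480; half = 240.
x-coordinate, sorted with cumulative weight:
  x=2 (U, w=50) cum 50
  x=4 (S, w=5) cum 55
  x=5 (P, w=175) cum 230
  x=6 (Q, w=40) cum 270  ← median
  x=9 (R, w=100) cum 370
  x=9 (T, w=110) cum 480
⇒ x* = 6
y-coordinate, sorted with cumulative weight:
  y=1 (S, w=5) cum 5
  y=2 (R, w=100) cum 105
  y=8 (Q, w=40) cum 145
  y=8 (T, w=110) cum 255  ← median
  y=8 (U, w=50) cum 305
  y=10 (P, w=175) cum 480
⇒ y* = 8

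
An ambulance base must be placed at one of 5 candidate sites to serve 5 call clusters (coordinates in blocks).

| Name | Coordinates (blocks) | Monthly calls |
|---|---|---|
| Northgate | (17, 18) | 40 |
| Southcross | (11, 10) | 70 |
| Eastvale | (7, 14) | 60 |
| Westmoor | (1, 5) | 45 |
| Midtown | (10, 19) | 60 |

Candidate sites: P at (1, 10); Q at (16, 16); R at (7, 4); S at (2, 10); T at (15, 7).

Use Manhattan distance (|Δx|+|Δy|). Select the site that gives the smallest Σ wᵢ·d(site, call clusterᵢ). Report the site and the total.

Total weighted distance at each candidate:
  P (1, 10): total = 3565
  Q (16, 16): total = 3260
  R (7, 4): total = 3655
  S (2, 10): total = 3380
  T (15, 7): total = 3650
Minimum is at Q with total 3260 blocks.

Q, total 3260 blocks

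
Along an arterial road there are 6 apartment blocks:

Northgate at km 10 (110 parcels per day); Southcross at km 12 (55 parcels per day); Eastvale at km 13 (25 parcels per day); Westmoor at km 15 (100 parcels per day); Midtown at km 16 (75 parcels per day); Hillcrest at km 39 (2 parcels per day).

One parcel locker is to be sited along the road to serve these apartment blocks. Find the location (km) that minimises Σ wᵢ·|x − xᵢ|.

x = 13

For a sum of weighted absolute distances on a line, the optimum is the weighted median (not the mean). Total weight W = 367; half-weight = 183.5.
Sort by position and accumulate weight:
  km 10 (Northgate, w=110) → cum 110
  km 12 (Southcross, w=55) → cum 165
  km 13 (Eastvale, w=25) → cum 190  ≥ 183.5 → median here
  km 15 (Westmoor, w=100) → cum 290
  km 16 (Midtown, w=75) → cum 365
  km 39 (Hillcrest, w=2) → cum 367
Optimal location: km 13.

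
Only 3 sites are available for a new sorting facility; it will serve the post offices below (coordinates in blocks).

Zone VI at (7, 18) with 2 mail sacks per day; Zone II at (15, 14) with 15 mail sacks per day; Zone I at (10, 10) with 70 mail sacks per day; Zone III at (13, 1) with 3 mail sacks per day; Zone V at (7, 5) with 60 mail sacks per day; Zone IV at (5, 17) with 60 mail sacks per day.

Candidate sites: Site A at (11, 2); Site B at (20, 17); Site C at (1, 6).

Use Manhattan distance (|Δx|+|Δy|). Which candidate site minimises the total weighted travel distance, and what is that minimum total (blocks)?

Total weighted distance at each candidate:
  Site A (11, 2): total = 2599
  Site B (20, 17): total = 3807
  Site C (1, 6): total = 2647
Minimum is at Site A with total 2599 blocks.

Site A, total 2599 blocks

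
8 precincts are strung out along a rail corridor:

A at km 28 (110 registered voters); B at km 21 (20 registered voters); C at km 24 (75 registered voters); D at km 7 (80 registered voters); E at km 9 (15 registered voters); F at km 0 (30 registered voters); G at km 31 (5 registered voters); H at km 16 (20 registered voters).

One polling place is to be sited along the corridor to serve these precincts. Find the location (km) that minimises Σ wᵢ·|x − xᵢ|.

For a sum of weighted absolute distances on a line, the optimum is the weighted median (not the mean). Total weight W = 355; half-weight = 177.5.
Sort by position and accumulate weight:
  km 0 (F, w=30) → cum 30
  km 7 (D, w=80) → cum 110
  km 9 (E, w=15) → cum 125
  km 16 (H, w=20) → cum 145
  km 21 (B, w=20) → cum 165
  km 24 (C, w=75) → cum 240  ≥ 177.5 → median here
  km 28 (A, w=110) → cum 350
  km 31 (G, w=5) → cum 355
Optimal location: km 24.

x = 24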